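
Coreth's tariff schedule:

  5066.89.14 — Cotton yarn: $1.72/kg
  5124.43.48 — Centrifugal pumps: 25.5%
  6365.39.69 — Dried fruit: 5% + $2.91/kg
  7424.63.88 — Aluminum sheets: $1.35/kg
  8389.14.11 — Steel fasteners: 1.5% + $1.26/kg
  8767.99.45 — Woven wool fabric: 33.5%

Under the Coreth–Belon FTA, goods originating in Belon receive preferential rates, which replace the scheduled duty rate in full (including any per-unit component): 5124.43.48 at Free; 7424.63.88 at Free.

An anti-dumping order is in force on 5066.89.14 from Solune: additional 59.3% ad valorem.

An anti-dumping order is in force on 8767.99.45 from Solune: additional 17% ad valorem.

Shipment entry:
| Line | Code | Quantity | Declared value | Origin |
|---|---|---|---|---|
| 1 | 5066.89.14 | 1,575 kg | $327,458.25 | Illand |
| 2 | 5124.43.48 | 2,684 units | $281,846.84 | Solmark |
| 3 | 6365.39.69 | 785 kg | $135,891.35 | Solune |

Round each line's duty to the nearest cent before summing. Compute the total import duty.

$83,658.86

Line 1 (5066.89.14, Illand, 1,575 kg, $327,458.25):
Base rate for 5066.89.14 is $1.72/kg.
The additional-duty order on 5066.89.14 targets Solune, not Illand; it does not apply.
Duty = 1,575 × $1.72 = $2,709.00.
Line 2 (5124.43.48, Solmark, 2,684 units, $281,846.84):
Base rate for 5124.43.48 is 25.5%.
5124.43.48 has an FTA preferential rate, but origin Solmark is not Belon; base rate stands.
Duty = $281,846.84 × 25.5% = $71,870.94.
Line 3 (6365.39.69, Solune, 785 kg, $135,891.35):
Base rate for 6365.39.69 is 5% + $2.91/kg.
Duty = $135,891.35 × 5% + 785 × $2.91 = $9,078.92.
Total = $2,709.00 + $71,870.94 + $9,078.92 = $83,658.86.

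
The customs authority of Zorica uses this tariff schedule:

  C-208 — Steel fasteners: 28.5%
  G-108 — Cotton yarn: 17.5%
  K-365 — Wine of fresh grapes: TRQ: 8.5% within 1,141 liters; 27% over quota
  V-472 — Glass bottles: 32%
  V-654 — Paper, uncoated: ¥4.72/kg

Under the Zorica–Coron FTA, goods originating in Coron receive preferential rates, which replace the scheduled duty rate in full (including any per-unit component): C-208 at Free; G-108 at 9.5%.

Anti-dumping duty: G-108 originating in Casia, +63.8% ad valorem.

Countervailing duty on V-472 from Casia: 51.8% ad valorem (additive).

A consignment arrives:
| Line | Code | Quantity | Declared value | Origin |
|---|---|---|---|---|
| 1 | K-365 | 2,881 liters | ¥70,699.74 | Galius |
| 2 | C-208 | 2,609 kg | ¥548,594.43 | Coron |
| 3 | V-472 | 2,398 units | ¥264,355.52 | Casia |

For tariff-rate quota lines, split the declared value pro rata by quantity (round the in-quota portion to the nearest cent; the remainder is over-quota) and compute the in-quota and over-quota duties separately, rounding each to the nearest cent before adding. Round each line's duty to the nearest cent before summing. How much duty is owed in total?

Line 1 (K-365, Galius, 2,881 liters, ¥70,699.74):
Code K-365 is under a tariff-rate quota (threshold 1,141 liters). In-quota: 1,141 liters at 8.5%; over-quota: 1,740 liters at 27%.
Pro-rata value split: in-quota = ¥70,699.74 × 1,141/2,881 = ¥28,000.14; over-quota = ¥70,699.74 − ¥28,000.14 = ¥42,699.60.
In-quota duty = ¥28,000.14 × 8.5% = ¥2,380.01. Over-quota duty = ¥42,699.60 × 27% = ¥11,528.89.
Line duty = ¥2,380.01 + ¥11,528.89 = ¥13,908.90.
Line 2 (C-208, Coron, 2,609 kg, ¥548,594.43):
Base rate for C-208 is 28.5%.
Origin Coron qualifies under the Zorica–Coron agreement and C-208 is covered: preferential rate Free applies instead.
Duty = ¥548,594.43 × 0% = ¥0.00.
Line 3 (V-472, Casia, 2,398 units, ¥264,355.52):
Base rate for V-472 is 32%.
Additional duty on V-472 from Casia: +51.8%. Applied ad valorem rate: 32% + 51.8% = 83.8%.
Duty = ¥264,355.52 × 83.8% = ¥221,529.93.
Total = ¥13,908.90 + ¥0.00 + ¥221,529.93 = ¥235,438.83.

¥235,438.83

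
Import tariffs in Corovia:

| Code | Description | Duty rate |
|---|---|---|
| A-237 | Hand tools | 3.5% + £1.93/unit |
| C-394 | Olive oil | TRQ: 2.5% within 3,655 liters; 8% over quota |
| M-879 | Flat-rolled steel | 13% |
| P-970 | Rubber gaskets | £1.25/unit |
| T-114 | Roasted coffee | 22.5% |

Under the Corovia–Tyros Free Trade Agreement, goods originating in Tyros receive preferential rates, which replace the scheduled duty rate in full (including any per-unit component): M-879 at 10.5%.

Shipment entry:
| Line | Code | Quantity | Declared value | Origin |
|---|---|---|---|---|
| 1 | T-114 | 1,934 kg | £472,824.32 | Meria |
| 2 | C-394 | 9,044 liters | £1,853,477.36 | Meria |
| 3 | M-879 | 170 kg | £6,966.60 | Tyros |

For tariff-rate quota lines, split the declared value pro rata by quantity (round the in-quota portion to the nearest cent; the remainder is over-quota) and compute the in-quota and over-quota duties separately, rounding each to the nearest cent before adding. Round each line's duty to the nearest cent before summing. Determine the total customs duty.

£214,197.08

Line 1 (T-114, Meria, 1,934 kg, £472,824.32):
Base rate for T-114 is 22.5%.
Duty = £472,824.32 × 22.5% = £106,385.47.
Line 2 (C-394, Meria, 9,044 liters, £1,853,477.36):
Code C-394 is under a tariff-rate quota (threshold 3,655 liters). In-quota: 3,655 liters at 2.5%; over-quota: 5,389 liters at 8%.
Pro-rata value split: in-quota = £1,853,477.36 × 3,655/9,044 = £749,055.70; over-quota = £1,853,477.36 − £749,055.70 = £1,104,421.66.
In-quota duty = £749,055.70 × 2.5% = £18,726.39. Over-quota duty = £1,104,421.66 × 8% = £88,353.73.
Line duty = £18,726.39 + £88,353.73 = £107,080.12.
Line 3 (M-879, Tyros, 170 kg, £6,966.60):
Base rate for M-879 is 13%.
Origin Tyros qualifies under the Corovia–Tyros agreement and M-879 is covered: preferential rate 10.5% applies instead.
Duty = £6,966.60 × 10.5% = £731.49.
Total = £106,385.47 + £107,080.12 + £731.49 = £214,197.08.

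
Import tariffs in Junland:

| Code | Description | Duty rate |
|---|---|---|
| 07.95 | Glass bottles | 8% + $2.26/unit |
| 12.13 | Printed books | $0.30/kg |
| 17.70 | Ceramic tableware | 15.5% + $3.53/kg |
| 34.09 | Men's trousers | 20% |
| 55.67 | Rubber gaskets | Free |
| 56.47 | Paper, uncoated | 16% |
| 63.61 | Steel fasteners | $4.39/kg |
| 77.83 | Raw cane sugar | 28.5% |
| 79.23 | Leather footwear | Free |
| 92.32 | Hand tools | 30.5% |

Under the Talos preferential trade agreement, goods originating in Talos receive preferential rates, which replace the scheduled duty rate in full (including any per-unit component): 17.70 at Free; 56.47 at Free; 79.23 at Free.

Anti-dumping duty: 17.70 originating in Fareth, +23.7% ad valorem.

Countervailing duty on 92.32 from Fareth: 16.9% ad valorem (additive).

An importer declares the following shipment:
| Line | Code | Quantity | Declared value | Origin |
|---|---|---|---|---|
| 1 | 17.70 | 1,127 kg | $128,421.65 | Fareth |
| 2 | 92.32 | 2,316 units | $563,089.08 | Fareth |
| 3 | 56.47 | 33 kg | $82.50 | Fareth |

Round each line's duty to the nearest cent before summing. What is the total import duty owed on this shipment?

Line 1 (17.70, Fareth, 1,127 kg, $128,421.65):
Base rate for 17.70 is 15.5% + $3.53/kg.
17.70 has an FTA preferential rate, but origin Fareth is not Talos; base rate stands.
Additional duty on 17.70 from Fareth: +23.7%. Applied ad valorem rate: 15.5% + 23.7% = 39.2%.
Duty = $128,421.65 × 39.2% + 1,127 × $3.53 = $54,319.60.
Line 2 (92.32, Fareth, 2,316 units, $563,089.08):
Base rate for 92.32 is 30.5%.
Additional duty on 92.32 from Fareth: +16.9%. Applied ad valorem rate: 30.5% + 16.9% = 47.4%.
Duty = $563,089.08 × 47.4% = $266,904.22.
Line 3 (56.47, Fareth, 33 kg, $82.50):
Base rate for 56.47 is 16%.
56.47 has an FTA preferential rate, but origin Fareth is not Talos; base rate stands.
Duty = $82.50 × 16% = $13.20.
Total = $54,319.60 + $266,904.22 + $13.20 = $321,237.02.

$321,237.02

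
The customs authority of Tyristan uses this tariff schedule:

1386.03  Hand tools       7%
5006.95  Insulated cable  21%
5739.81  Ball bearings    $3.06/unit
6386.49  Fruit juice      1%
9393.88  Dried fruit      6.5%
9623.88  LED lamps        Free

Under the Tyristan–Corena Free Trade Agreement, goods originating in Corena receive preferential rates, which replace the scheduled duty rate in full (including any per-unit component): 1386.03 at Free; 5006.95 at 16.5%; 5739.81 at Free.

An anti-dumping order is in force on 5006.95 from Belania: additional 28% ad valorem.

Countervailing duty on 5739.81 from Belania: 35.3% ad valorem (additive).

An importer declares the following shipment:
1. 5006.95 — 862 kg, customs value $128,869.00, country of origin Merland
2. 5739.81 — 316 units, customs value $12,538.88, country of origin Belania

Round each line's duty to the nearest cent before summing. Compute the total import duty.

$32,455.67

Line 1 (5006.95, Merland, 862 kg, $128,869.00):
Base rate for 5006.95 is 21%.
5006.95 has an FTA preferential rate, but origin Merland is not Corena; base rate stands.
The additional-duty order on 5006.95 targets Belania, not Merland; it does not apply.
Duty = $128,869.00 × 21% = $27,062.49.
Line 2 (5739.81, Belania, 316 units, $12,538.88):
Base rate for 5739.81 is $3.06/unit.
5739.81 has an FTA preferential rate, but origin Belania is not Corena; base rate stands.
Additional duty on 5739.81 from Belania: +35.3% ad valorem. Applied ad valorem rate = 35.3%.
Duty = $12,538.88 × 35.3% + 316 × $3.06 = $5,393.18.
Total = $27,062.49 + $5,393.18 = $32,455.67.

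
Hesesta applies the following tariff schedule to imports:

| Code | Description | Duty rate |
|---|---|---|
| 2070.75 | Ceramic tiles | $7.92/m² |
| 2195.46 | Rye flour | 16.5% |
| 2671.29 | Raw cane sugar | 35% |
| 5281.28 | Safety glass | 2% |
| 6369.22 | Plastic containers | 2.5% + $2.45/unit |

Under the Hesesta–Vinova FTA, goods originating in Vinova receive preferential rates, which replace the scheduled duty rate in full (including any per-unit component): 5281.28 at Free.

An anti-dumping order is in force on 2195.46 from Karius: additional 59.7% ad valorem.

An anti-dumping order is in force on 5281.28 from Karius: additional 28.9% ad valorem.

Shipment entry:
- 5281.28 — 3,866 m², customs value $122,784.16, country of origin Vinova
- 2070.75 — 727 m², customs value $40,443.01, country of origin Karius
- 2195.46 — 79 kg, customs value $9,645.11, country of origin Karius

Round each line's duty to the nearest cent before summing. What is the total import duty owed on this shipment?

Line 1 (5281.28, Vinova, 3,866 m², $122,784.16):
Base rate for 5281.28 is 2%.
Origin Vinova qualifies under the Hesesta–Vinova agreement and 5281.28 is covered: preferential rate Free applies instead.
The additional-duty order on 5281.28 targets Karius, not Vinova; it does not apply.
Duty = $122,784.16 × 0% = $0.00.
Line 2 (2070.75, Karius, 727 m², $40,443.01):
Base rate for 2070.75 is $7.92/m².
Duty = 727 × $7.92 = $5,757.84.
Line 3 (2195.46, Karius, 79 kg, $9,645.11):
Base rate for 2195.46 is 16.5%.
Additional duty on 2195.46 from Karius: +59.7%. Applied ad valorem rate: 16.5% + 59.7% = 76.2%.
Duty = $9,645.11 × 76.2% = $7,349.57.
Total = $0.00 + $5,757.84 + $7,349.57 = $13,107.41.

$13,107.41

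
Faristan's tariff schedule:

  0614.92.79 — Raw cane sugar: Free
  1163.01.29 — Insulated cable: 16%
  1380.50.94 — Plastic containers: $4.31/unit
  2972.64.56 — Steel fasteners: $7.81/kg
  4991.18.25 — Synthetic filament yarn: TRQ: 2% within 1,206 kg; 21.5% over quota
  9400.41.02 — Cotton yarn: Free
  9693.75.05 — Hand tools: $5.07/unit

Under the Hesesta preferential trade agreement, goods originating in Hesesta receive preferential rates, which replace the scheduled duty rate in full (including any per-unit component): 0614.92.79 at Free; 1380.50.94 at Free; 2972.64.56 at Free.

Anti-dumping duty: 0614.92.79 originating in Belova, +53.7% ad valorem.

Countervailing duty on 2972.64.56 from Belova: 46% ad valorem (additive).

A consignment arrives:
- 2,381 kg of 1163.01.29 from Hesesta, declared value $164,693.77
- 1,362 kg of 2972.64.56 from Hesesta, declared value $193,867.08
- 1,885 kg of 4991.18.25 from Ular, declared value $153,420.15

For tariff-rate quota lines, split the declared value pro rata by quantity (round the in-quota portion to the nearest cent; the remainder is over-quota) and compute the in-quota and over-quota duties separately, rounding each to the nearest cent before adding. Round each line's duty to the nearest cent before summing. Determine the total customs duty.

$40,195.85

Line 1 (1163.01.29, Hesesta, 2,381 kg, $164,693.77):
Base rate for 1163.01.29 is 16%.
Origin Hesesta is the FTA partner but 1163.01.29 is not on the preference list; base rate stands.
Duty = $164,693.77 × 16% = $26,351.00.
Line 2 (2972.64.56, Hesesta, 1,362 kg, $193,867.08):
Base rate for 2972.64.56 is $7.81/kg.
Origin Hesesta qualifies under the Faristan–Hesesta agreement and 2972.64.56 is covered: preferential rate Free applies instead.
The additional-duty order on 2972.64.56 targets Belova, not Hesesta; it does not apply.
Duty = $193,867.08 × 0% = $0.00.
Line 3 (4991.18.25, Ular, 1,885 kg, $153,420.15):
Code 4991.18.25 is under a tariff-rate quota (threshold 1,206 kg). In-quota: 1,206 kg at 2%; over-quota: 679 kg at 21.5%.
Pro-rata value split: in-quota = $153,420.15 × 1,206/1,885 = $98,156.34; over-quota = $153,420.15 − $98,156.34 = $55,263.81.
In-quota duty = $98,156.34 × 2% = $1,963.13. Over-quota duty = $55,263.81 × 21.5% = $11,881.72.
Line duty = $1,963.13 + $11,881.72 = $13,844.85.
Total = $26,351.00 + $0.00 + $13,844.85 = $40,195.85.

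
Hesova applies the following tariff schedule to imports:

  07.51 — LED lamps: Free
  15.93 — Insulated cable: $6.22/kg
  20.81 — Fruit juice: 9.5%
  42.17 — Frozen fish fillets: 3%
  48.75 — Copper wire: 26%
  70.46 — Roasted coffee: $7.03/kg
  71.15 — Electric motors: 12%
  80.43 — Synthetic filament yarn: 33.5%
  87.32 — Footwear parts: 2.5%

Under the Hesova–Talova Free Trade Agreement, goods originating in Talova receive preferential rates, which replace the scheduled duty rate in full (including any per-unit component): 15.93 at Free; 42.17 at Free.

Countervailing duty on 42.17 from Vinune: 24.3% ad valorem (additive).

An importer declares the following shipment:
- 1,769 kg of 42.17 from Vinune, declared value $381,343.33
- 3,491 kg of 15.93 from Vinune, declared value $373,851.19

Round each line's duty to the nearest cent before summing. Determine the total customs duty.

Line 1 (42.17, Vinune, 1,769 kg, $381,343.33):
Base rate for 42.17 is 3%.
42.17 has an FTA preferential rate, but origin Vinune is not Talova; base rate stands.
Additional duty on 42.17 from Vinune: +24.3%. Applied ad valorem rate: 3% + 24.3% = 27.3%.
Duty = $381,343.33 × 27.3% = $104,106.73.
Line 2 (15.93, Vinune, 3,491 kg, $373,851.19):
Base rate for 15.93 is $6.22/kg.
15.93 has an FTA preferential rate, but origin Vinune is not Talova; base rate stands.
Duty = 3,491 × $6.22 = $21,714.02.
Total = $104,106.73 + $21,714.02 = $125,820.75.

$125,820.75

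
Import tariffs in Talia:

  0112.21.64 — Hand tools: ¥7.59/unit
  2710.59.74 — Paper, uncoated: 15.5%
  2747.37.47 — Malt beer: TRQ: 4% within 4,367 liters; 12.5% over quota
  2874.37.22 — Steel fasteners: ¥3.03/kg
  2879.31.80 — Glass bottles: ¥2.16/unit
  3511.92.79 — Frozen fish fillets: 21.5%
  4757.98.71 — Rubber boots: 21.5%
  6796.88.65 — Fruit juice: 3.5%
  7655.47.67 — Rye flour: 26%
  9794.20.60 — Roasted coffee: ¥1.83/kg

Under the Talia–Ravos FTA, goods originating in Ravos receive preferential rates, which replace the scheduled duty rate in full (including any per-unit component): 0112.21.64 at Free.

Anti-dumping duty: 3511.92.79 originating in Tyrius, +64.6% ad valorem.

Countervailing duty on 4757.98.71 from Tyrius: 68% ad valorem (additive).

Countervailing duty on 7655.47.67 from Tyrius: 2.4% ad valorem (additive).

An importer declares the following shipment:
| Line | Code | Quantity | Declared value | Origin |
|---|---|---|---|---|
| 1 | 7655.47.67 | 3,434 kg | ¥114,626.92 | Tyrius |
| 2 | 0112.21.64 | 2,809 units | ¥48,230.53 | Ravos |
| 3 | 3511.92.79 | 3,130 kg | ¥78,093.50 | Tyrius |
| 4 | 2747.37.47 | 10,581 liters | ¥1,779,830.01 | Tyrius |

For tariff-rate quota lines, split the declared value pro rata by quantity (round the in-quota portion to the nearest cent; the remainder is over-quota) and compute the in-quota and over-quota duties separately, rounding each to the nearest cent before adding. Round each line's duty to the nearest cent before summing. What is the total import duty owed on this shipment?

¥259,832.59

Line 1 (7655.47.67, Tyrius, 3,434 kg, ¥114,626.92):
Base rate for 7655.47.67 is 26%.
Additional duty on 7655.47.67 from Tyrius: +2.4%. Applied ad valorem rate: 26% + 2.4% = 28.4%.
Duty = ¥114,626.92 × 28.4% = ¥32,554.05.
Line 2 (0112.21.64, Ravos, 2,809 units, ¥48,230.53):
Base rate for 0112.21.64 is ¥7.59/unit.
Origin Ravos qualifies under the Talia–Ravos agreement and 0112.21.64 is covered: preferential rate Free applies instead.
Duty = ¥48,230.53 × 0% = ¥0.00.
Line 3 (3511.92.79, Tyrius, 3,130 kg, ¥78,093.50):
Base rate for 3511.92.79 is 21.5%.
Additional duty on 3511.92.79 from Tyrius: +64.6%. Applied ad valorem rate: 21.5% + 64.6% = 86.1%.
Duty = ¥78,093.50 × 86.1% = ¥67,238.50.
Line 4 (2747.37.47, Tyrius, 10,581 liters, ¥1,779,830.01):
Code 2747.37.47 is under a tariff-rate quota (threshold 4,367 liters). In-quota: 4,367 liters at 4%; over-quota: 6,214 liters at 12.5%.
Pro-rata value split: in-quota = ¥1,779,830.01 × 4,367/10,581 = ¥734,573.07; over-quota = ¥1,779,830.01 − ¥734,573.07 = ¥1,045,256.94.
In-quota duty = ¥734,573.07 × 4% = ¥29,382.92. Over-quota duty = ¥1,045,256.94 × 12.5% = ¥130,657.12.
Line duty = ¥29,382.92 + ¥130,657.12 = ¥160,040.04.
Total = ¥32,554.05 + ¥0.00 + ¥67,238.50 + ¥160,040.04 = ¥259,832.59.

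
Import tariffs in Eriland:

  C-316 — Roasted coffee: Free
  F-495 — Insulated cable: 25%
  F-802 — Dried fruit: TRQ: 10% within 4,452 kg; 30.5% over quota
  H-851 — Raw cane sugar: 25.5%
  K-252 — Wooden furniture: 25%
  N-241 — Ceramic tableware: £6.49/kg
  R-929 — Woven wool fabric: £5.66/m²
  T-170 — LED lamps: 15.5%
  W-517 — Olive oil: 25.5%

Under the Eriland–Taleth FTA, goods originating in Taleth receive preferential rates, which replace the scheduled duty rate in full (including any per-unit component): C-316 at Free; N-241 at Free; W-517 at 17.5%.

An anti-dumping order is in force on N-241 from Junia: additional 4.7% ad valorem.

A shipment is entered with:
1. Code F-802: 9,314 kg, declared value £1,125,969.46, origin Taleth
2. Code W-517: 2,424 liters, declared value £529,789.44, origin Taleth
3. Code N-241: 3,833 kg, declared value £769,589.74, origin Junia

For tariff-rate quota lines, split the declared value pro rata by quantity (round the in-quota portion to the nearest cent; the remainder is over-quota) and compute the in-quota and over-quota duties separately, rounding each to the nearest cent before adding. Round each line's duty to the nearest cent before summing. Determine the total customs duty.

£386,849.26

Line 1 (F-802, Taleth, 9,314 kg, £1,125,969.46):
Code F-802 is under a tariff-rate quota (threshold 4,452 kg). In-quota: 4,452 kg at 10%; over-quota: 4,862 kg at 30.5%.
Pro-rata value split: in-quota = £1,125,969.46 × 4,452/9,314 = £538,202.28; over-quota = £1,125,969.46 − £538,202.28 = £587,767.18.
In-quota duty = £538,202.28 × 10% = £53,820.23. Over-quota duty = £587,767.18 × 30.5% = £179,268.99.
Line duty = £53,820.23 + £179,268.99 = £233,089.22.
Line 2 (W-517, Taleth, 2,424 liters, £529,789.44):
Base rate for W-517 is 25.5%.
Origin Taleth qualifies under the Eriland–Taleth agreement and W-517 is covered: preferential rate 17.5% applies instead.
Duty = £529,789.44 × 17.5% = £92,713.15.
Line 3 (N-241, Junia, 3,833 kg, £769,589.74):
Base rate for N-241 is £6.49/kg.
N-241 has an FTA preferential rate, but origin Junia is not Taleth; base rate stands.
Additional duty on N-241 from Junia: +4.7% ad valorem. Applied ad valorem rate = 4.7%.
Duty = £769,589.74 × 4.7% + 3,833 × £6.49 = £61,046.89.
Total = £233,089.22 + £92,713.15 + £61,046.89 = £386,849.26.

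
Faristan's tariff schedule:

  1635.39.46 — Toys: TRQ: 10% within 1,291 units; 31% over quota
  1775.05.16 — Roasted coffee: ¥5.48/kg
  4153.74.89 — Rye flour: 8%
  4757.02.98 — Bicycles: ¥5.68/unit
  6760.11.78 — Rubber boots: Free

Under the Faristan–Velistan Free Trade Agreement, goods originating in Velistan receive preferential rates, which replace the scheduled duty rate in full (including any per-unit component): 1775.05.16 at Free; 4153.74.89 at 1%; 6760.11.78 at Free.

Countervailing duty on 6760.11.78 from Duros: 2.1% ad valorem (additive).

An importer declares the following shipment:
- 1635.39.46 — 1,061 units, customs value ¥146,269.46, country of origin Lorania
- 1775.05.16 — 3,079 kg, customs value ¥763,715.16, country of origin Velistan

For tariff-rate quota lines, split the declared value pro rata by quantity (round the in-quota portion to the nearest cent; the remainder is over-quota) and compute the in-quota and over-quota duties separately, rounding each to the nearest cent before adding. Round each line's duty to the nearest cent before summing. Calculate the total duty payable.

¥14,626.95

Line 1 (1635.39.46, Lorania, 1,061 units, ¥146,269.46):
Code 1635.39.46 is under a tariff-rate quota (threshold 1,291 units). Quantity 1,061 units is within the quota, so the in-quota rate 10% applies to the full value.
Duty = ¥146,269.46 × 10% = ¥14,626.95.
Line 2 (1775.05.16, Velistan, 3,079 kg, ¥763,715.16):
Base rate for 1775.05.16 is ¥5.48/kg.
Origin Velistan qualifies under the Faristan–Velistan agreement and 1775.05.16 is covered: preferential rate Free applies instead.
Duty = ¥763,715.16 × 0% = ¥0.00.
Total = ¥14,626.95 + ¥0.00 = ¥14,626.95.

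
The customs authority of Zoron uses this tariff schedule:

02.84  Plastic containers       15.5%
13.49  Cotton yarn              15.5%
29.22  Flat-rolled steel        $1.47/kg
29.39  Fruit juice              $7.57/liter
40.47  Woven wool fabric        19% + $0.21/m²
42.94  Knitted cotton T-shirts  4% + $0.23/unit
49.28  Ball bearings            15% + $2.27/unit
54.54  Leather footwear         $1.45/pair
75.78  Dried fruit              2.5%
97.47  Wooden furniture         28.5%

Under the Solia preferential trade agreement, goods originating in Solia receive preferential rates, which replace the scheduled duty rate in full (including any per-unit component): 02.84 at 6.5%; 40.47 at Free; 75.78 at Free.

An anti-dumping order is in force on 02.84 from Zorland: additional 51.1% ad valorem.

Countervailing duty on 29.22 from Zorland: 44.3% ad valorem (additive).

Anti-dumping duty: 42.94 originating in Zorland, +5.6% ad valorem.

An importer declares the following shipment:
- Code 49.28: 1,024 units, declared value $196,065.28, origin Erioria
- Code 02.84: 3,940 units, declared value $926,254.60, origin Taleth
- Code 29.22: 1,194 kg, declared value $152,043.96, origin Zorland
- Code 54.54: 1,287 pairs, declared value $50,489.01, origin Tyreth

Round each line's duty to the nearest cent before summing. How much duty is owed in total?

$246,280.53

Line 1 (49.28, Erioria, 1,024 units, $196,065.28):
Base rate for 49.28 is 15% + $2.27/unit.
Duty = $196,065.28 × 15% + 1,024 × $2.27 = $31,734.27.
Line 2 (02.84, Taleth, 3,940 units, $926,254.60):
Base rate for 02.84 is 15.5%.
02.84 has an FTA preferential rate, but origin Taleth is not Solia; base rate stands.
The additional-duty order on 02.84 targets Zorland, not Taleth; it does not apply.
Duty = $926,254.60 × 15.5% = $143,569.46.
Line 3 (29.22, Zorland, 1,194 kg, $152,043.96):
Base rate for 29.22 is $1.47/kg.
Additional duty on 29.22 from Zorland: +44.3% ad valorem. Applied ad valorem rate = 44.3%.
Duty = $152,043.96 × 44.3% + 1,194 × $1.47 = $69,110.65.
Line 4 (54.54, Tyreth, 1,287 pairs, $50,489.01):
Base rate for 54.54 is $1.45/pair.
Duty = 1,287 × $1.45 = $1,866.15.
Total = $31,734.27 + $143,569.46 + $69,110.65 + $1,866.15 = $246,280.53.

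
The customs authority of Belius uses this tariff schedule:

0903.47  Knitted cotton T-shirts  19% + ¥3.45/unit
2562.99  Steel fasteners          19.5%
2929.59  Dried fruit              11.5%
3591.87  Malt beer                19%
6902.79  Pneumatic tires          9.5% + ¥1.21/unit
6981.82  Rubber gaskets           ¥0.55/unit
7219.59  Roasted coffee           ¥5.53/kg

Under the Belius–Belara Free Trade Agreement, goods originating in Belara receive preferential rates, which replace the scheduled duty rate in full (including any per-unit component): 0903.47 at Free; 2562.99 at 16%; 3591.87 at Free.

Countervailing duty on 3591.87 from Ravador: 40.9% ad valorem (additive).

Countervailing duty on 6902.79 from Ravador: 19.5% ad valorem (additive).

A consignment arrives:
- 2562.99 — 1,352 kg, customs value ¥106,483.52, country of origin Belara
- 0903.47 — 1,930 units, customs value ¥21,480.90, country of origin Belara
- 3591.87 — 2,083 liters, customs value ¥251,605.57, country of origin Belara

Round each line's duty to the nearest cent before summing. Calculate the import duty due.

Line 1 (2562.99, Belara, 1,352 kg, ¥106,483.52):
Base rate for 2562.99 is 19.5%.
Origin Belara qualifies under the Belius–Belara agreement and 2562.99 is covered: preferential rate 16% applies instead.
Duty = ¥106,483.52 × 16% = ¥17,037.36.
Line 2 (0903.47, Belara, 1,930 units, ¥21,480.90):
Base rate for 0903.47 is 19% + ¥3.45/unit.
Origin Belara qualifies under the Belius–Belara agreement and 0903.47 is covered: preferential rate Free applies instead.
Duty = ¥21,480.90 × 0% = ¥0.00.
Line 3 (3591.87, Belara, 2,083 liters, ¥251,605.57):
Base rate for 3591.87 is 19%.
Origin Belara qualifies under the Belius–Belara agreement and 3591.87 is covered: preferential rate Free applies instead.
The additional-duty order on 3591.87 targets Ravador, not Belara; it does not apply.
Duty = ¥251,605.57 × 0% = ¥0.00.
Total = ¥17,037.36 + ¥0.00 + ¥0.00 = ¥17,037.36.

¥17,037.36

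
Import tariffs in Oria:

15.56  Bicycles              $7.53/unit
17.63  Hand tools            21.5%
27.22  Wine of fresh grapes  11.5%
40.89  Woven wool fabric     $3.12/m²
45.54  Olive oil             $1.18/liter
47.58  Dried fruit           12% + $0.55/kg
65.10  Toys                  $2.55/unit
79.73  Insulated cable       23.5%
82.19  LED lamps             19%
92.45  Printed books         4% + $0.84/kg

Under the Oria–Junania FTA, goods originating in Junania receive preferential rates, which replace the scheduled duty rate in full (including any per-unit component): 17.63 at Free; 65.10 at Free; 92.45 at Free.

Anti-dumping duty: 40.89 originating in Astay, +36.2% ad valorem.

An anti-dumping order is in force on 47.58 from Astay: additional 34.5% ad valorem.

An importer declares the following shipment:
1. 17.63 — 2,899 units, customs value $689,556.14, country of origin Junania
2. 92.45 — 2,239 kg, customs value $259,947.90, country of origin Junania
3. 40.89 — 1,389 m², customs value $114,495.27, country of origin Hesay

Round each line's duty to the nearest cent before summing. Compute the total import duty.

Line 1 (17.63, Junania, 2,899 units, $689,556.14):
Base rate for 17.63 is 21.5%.
Origin Junania qualifies under the Oria–Junania agreement and 17.63 is covered: preferential rate Free applies instead.
Duty = $689,556.14 × 0% = $0.00.
Line 2 (92.45, Junania, 2,239 kg, $259,947.90):
Base rate for 92.45 is 4% + $0.84/kg.
Origin Junania qualifies under the Oria–Junania agreement and 92.45 is covered: preferential rate Free applies instead.
Duty = $259,947.90 × 0% = $0.00.
Line 3 (40.89, Hesay, 1,389 m², $114,495.27):
Base rate for 40.89 is $3.12/m².
The additional-duty order on 40.89 targets Astay, not Hesay; it does not apply.
Duty = 1,389 × $3.12 = $4,333.68.
Total = $0.00 + $0.00 + $4,333.68 = $4,333.68.

$4,333.68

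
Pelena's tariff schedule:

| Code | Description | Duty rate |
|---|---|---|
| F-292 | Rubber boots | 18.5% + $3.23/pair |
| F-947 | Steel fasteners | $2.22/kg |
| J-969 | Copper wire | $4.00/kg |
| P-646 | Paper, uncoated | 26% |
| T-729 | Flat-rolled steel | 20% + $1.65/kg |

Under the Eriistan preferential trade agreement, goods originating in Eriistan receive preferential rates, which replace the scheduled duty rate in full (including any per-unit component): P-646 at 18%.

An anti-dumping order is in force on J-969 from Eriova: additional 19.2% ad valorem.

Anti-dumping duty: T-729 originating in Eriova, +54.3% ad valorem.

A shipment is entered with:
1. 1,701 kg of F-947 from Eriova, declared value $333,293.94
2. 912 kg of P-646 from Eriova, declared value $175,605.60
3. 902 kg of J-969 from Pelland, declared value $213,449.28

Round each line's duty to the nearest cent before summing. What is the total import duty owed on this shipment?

$53,041.68

Line 1 (F-947, Eriova, 1,701 kg, $333,293.94):
Base rate for F-947 is $2.22/kg.
Duty = 1,701 × $2.22 = $3,776.22.
Line 2 (P-646, Eriova, 912 kg, $175,605.60):
Base rate for P-646 is 26%.
P-646 has an FTA preferential rate, but origin Eriova is not Eriistan; base rate stands.
Duty = $175,605.60 × 26% = $45,657.46.
Line 3 (J-969, Pelland, 902 kg, $213,449.28):
Base rate for J-969 is $4.00/kg.
The additional-duty order on J-969 targets Eriova, not Pelland; it does not apply.
Duty = 902 × $4.00 = $3,608.00.
Total = $3,776.22 + $45,657.46 + $3,608.00 = $53,041.68.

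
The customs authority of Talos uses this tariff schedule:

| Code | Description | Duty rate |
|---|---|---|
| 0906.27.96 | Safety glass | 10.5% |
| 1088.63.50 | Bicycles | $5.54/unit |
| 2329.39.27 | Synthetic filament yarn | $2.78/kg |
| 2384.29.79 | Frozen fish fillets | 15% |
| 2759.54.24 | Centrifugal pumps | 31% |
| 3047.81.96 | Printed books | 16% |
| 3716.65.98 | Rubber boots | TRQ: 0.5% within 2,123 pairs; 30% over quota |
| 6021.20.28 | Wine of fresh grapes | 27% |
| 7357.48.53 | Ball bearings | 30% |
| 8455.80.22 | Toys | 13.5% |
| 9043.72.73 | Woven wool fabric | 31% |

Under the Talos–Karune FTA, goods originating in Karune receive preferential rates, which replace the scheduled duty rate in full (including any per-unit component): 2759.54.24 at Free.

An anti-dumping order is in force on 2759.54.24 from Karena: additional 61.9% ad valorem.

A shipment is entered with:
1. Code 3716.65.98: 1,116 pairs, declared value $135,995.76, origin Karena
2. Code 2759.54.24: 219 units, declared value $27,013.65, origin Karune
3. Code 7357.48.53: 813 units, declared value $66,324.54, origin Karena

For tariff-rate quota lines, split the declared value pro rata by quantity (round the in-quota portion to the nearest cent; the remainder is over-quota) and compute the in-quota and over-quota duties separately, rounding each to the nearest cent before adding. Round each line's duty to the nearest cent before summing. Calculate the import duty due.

Line 1 (3716.65.98, Karena, 1,116 pairs, $135,995.76):
Code 3716.65.98 is under a tariff-rate quota (threshold 2,123 pairs). Quantity 1,116 pairs is within the quota, so the in-quota rate 0.5% applies to the full value.
Duty = $135,995.76 × 0.5% = $679.98.
Line 2 (2759.54.24, Karune, 219 units, $27,013.65):
Base rate for 2759.54.24 is 31%.
Origin Karune qualifies under the Talos–Karune agreement and 2759.54.24 is covered: preferential rate Free applies instead.
The additional-duty order on 2759.54.24 targets Karena, not Karune; it does not apply.
Duty = $27,013.65 × 0% = $0.00.
Line 3 (7357.48.53, Karena, 813 units, $66,324.54):
Base rate for 7357.48.53 is 30%.
Duty = $66,324.54 × 30% = $19,897.36.
Total = $679.98 + $0.00 + $19,897.36 = $20,577.34.

$20,577.34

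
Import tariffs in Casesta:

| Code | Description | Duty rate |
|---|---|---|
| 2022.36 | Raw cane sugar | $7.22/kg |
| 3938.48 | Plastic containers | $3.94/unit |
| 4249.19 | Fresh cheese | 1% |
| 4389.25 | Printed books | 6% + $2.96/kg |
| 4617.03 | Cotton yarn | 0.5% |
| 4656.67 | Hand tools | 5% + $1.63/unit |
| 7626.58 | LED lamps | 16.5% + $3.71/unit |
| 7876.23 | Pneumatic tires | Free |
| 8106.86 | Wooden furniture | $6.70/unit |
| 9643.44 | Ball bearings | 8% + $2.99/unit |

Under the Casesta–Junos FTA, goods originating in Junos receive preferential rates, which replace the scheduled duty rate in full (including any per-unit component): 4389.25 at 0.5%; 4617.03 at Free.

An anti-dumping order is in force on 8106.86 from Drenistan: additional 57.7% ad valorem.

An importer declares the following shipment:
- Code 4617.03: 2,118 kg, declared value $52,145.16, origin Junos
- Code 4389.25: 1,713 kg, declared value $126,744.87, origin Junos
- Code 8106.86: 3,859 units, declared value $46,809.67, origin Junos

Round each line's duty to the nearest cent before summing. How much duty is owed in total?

$26,489.02

Line 1 (4617.03, Junos, 2,118 kg, $52,145.16):
Base rate for 4617.03 is 0.5%.
Origin Junos qualifies under the Casesta–Junos agreement and 4617.03 is covered: preferential rate Free applies instead.
Duty = $52,145.16 × 0% = $0.00.
Line 2 (4389.25, Junos, 1,713 kg, $126,744.87):
Base rate for 4389.25 is 6% + $2.96/kg.
Origin Junos qualifies under the Casesta–Junos agreement and 4389.25 is covered: preferential rate 0.5% applies instead.
Duty = $126,744.87 × 0.5% = $633.72.
Line 3 (8106.86, Junos, 3,859 units, $46,809.67):
Base rate for 8106.86 is $6.70/unit.
Origin Junos is the FTA partner but 8106.86 is not on the preference list; base rate stands.
The additional-duty order on 8106.86 targets Drenistan, not Junos; it does not apply.
Duty = 3,859 × $6.70 = $25,855.30.
Total = $0.00 + $633.72 + $25,855.30 = $26,489.02.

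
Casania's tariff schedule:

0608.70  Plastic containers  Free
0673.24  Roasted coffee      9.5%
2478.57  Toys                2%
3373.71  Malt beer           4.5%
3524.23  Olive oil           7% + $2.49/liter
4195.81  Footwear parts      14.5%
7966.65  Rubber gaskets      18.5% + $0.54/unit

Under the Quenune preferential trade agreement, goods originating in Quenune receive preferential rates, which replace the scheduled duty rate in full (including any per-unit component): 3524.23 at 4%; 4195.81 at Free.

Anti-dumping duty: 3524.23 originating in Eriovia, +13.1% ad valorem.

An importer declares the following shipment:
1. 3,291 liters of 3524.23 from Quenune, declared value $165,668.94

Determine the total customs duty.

$6,626.76

Line 1 (3524.23, Quenune, 3,291 liters, $165,668.94):
Base rate for 3524.23 is 7% + $2.49/liter.
Origin Quenune qualifies under the Casania–Quenune agreement and 3524.23 is covered: preferential rate 4% applies instead.
The additional-duty order on 3524.23 targets Eriovia, not Quenune; it does not apply.
Duty = $165,668.94 × 4% = $6,626.76.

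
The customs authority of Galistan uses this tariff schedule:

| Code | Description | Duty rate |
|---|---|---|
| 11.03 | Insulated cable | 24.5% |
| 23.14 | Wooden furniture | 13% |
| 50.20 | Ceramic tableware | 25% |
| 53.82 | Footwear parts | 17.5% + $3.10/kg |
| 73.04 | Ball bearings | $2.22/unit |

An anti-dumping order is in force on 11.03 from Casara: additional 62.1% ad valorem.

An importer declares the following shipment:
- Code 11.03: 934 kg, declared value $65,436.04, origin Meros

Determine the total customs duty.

Line 1 (11.03, Meros, 934 kg, $65,436.04):
Base rate for 11.03 is 24.5%.
The additional-duty order on 11.03 targets Casara, not Meros; it does not apply.
Duty = $65,436.04 × 24.5% = $16,031.83.

$16,031.83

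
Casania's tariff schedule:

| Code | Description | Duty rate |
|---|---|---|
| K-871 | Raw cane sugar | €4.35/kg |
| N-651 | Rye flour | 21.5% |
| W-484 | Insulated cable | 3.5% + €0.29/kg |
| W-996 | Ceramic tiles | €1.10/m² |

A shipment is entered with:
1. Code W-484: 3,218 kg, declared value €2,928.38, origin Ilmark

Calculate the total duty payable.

€1,035.71

Line 1 (W-484, Ilmark, 3,218 kg, €2,928.38):
Base rate for W-484 is 3.5% + €0.29/kg.
Duty = €2,928.38 × 3.5% + 3,218 × €0.29 = €1,035.71.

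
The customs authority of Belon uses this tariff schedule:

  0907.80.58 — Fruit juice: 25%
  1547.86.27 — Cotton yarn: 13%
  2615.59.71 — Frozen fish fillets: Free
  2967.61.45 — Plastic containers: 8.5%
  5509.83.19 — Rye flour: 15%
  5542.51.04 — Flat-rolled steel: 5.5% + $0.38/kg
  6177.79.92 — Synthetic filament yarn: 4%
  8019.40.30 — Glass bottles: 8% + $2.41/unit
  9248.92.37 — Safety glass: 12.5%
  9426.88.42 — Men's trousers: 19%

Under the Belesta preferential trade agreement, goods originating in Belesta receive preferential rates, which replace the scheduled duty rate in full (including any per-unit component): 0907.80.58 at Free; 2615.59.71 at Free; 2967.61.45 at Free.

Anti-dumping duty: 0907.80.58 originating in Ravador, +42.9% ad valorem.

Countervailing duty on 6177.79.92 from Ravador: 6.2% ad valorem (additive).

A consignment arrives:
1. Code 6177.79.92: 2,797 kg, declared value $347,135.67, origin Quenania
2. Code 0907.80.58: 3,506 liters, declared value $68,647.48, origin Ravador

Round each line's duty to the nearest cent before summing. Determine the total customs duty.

$60,497.07

Line 1 (6177.79.92, Quenania, 2,797 kg, $347,135.67):
Base rate for 6177.79.92 is 4%.
The additional-duty order on 6177.79.92 targets Ravador, not Quenania; it does not apply.
Duty = $347,135.67 × 4% = $13,885.43.
Line 2 (0907.80.58, Ravador, 3,506 liters, $68,647.48):
Base rate for 0907.80.58 is 25%.
0907.80.58 has an FTA preferential rate, but origin Ravador is not Belesta; base rate stands.
Additional duty on 0907.80.58 from Ravador: +42.9%. Applied ad valorem rate: 25% + 42.9% = 67.9%.
Duty = $68,647.48 × 67.9% = $46,611.64.
Total = $13,885.43 + $46,611.64 = $60,497.07.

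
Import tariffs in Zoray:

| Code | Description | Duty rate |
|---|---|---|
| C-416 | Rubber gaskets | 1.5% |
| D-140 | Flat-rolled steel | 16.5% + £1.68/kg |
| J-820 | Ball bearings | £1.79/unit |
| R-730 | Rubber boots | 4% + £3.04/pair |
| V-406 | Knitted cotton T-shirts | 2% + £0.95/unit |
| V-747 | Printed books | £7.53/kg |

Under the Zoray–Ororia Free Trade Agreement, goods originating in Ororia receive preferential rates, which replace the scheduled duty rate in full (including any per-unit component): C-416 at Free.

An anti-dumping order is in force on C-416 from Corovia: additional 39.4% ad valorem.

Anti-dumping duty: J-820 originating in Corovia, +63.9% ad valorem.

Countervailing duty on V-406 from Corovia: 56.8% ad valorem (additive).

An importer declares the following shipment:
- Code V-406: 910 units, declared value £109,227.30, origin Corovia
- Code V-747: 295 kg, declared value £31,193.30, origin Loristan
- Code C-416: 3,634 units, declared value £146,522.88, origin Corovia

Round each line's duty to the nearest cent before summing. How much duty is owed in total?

£127,239.36

Line 1 (V-406, Corovia, 910 units, £109,227.30):
Base rate for V-406 is 2% + £0.95/unit.
Additional duty on V-406 from Corovia: +56.8%. Applied ad valorem rate: 2% + 56.8% = 58.8%.
Duty = £109,227.30 × 58.8% + 910 × £0.95 = £65,090.15.
Line 2 (V-747, Loristan, 295 kg, £31,193.30):
Base rate for V-747 is £7.53/kg.
Duty = 295 × £7.53 = £2,221.35.
Line 3 (C-416, Corovia, 3,634 units, £146,522.88):
Base rate for C-416 is 1.5%.
C-416 has an FTA preferential rate, but origin Corovia is not Ororia; base rate stands.
Additional duty on C-416 from Corovia: +39.4%. Applied ad valorem rate: 1.5% + 39.4% = 40.9%.
Duty = £146,522.88 × 40.9% = £59,927.86.
Total = £65,090.15 + £2,221.35 + £59,927.86 = £127,239.36.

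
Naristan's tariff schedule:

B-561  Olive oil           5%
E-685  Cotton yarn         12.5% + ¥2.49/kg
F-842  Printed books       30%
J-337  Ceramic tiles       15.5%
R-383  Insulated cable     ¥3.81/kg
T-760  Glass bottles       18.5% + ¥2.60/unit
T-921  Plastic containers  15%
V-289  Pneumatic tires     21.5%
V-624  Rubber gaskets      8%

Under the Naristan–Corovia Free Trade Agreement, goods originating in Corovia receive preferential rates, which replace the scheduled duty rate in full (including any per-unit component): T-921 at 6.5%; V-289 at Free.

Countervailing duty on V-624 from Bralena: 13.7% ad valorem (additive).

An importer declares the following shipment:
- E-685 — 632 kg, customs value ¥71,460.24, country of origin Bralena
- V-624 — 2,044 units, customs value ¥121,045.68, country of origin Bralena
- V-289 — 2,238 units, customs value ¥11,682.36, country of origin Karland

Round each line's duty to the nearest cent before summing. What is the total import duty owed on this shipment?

Line 1 (E-685, Bralena, 632 kg, ¥71,460.24):
Base rate for E-685 is 12.5% + ¥2.49/kg.
Duty = ¥71,460.24 × 12.5% + 632 × ¥2.49 = ¥10,506.21.
Line 2 (V-624, Bralena, 2,044 units, ¥121,045.68):
Base rate for V-624 is 8%.
Additional duty on V-624 from Bralena: +13.7%. Applied ad valorem rate: 8% + 13.7% = 21.7%.
Duty = ¥121,045.68 × 21.7% = ¥26,266.91.
Line 3 (V-289, Karland, 2,238 units, ¥11,682.36):
Base rate for V-289 is 21.5%.
V-289 has an FTA preferential rate, but origin Karland is not Corovia; base rate stands.
Duty = ¥11,682.36 × 21.5% = ¥2,511.71.
Total = ¥10,506.21 + ¥26,266.91 + ¥2,511.71 = ¥39,284.83.

¥39,284.83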